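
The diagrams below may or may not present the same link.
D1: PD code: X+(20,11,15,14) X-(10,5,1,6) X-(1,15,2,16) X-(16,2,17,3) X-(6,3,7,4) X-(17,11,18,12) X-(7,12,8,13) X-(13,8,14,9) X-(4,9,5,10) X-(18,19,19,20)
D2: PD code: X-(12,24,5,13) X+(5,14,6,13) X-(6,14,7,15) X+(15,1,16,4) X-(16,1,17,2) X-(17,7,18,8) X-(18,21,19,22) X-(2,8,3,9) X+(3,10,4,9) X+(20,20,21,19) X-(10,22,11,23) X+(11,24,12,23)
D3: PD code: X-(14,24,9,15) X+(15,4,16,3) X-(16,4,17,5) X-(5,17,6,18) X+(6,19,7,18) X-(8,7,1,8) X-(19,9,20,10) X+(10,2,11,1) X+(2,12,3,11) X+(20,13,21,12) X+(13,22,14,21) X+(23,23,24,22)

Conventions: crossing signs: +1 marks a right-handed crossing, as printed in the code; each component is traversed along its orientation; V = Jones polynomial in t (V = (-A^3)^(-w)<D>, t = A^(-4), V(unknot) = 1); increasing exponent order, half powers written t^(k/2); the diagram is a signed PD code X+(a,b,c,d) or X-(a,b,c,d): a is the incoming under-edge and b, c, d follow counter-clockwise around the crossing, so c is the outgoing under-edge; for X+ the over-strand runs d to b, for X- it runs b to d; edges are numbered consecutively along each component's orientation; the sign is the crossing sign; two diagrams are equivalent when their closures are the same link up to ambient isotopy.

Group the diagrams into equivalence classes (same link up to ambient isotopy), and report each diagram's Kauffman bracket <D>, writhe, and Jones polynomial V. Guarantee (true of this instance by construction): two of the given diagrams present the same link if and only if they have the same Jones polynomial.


grouping into links: {D1} | {D2} | {D3}
V(D1) = -t^-9 + t^-8 - 2t^-7 + 3t^-6 - t^-5 + 3t^-4 + t^-2  (w -8, c 10, <D> = A^-16 + 3A^-8 - A^-4 + 3 - 2A^4 + A^8 - A^12)
D2 (bracket A^-6 + A^-2 + A^2 + A^6; 12 crossings at w = -2): V = t^-3 + t^-2 + t^-1 + 1
V(D3) = 1 + t + t^2 + t^3  [12 crossings, <D> = A^-6 + A^-2 + A^2 + A^6, w = +2]
why: 3 values of V(t) split the 3 diagrams


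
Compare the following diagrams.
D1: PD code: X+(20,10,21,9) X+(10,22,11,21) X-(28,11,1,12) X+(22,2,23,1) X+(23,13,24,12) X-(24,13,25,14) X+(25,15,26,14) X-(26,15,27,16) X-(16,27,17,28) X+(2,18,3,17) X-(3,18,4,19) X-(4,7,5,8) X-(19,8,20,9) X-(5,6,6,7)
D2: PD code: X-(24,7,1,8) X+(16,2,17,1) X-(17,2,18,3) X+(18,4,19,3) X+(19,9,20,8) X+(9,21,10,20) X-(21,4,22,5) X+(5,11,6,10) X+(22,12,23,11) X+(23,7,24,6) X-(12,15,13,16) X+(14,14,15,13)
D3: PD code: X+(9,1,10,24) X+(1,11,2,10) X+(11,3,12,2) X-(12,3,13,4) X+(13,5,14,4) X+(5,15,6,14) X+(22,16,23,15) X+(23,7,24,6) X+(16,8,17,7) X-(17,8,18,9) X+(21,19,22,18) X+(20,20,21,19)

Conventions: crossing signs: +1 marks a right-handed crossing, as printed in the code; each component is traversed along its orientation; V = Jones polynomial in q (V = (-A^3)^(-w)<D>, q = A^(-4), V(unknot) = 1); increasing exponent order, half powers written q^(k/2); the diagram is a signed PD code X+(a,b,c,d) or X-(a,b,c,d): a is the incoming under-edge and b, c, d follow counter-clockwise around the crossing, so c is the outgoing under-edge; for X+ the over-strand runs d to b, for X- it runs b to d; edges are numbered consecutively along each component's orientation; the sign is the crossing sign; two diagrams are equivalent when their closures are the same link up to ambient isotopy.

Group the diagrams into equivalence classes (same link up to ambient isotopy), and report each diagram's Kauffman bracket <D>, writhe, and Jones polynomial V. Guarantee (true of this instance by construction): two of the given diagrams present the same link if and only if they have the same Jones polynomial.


grouping into links: {D1} | {D2} | {D3}
V(D1) = q^-2 - q^-1 + 1 - q + q^2  (w -2, c 14, <D> = A^-14 - A^-10 + A^-6 - A^-2 + A^2)
V(D2) = q - q^2 + 2q^3 - q^4 + q^5 - q^6  [12 crossings, <D> = -A^-12 + A^-8 - A^-4 + 2 - A^4 + A^8, w = +4]
V(D3) = q^2 + q^4 - q^5 + q^6 - q^7  (w +8, c 12, <D> = -A^-4 + 1 - A^4 + A^8 + A^16)
key observation: 3 values of V(q) split the 3 diagrams


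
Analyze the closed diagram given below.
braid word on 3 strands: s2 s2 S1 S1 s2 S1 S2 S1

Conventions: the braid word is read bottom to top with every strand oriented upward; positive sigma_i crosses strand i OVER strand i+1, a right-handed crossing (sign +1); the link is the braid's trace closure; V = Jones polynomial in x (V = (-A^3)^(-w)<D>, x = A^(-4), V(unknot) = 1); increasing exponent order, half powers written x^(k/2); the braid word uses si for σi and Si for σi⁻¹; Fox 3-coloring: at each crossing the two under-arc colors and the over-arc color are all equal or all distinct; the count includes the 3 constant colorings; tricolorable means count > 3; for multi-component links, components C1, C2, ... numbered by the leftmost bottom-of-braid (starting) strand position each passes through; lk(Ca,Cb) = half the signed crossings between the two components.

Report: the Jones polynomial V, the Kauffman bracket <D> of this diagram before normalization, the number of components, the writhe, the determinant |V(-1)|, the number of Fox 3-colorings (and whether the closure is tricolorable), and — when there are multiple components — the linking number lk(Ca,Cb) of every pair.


V(x) = -x^-4 + x^-3 + x^-1
bracket: A^-2 + A^6 - A^10, w = -2
1 component, writhe -2, over 8 crossings
det 3, colorings 9 of 3^8 — tricolorable
observation: w = -2 (over 8 crossings) is diagram-only; (-A^3)^(2) removes it from V


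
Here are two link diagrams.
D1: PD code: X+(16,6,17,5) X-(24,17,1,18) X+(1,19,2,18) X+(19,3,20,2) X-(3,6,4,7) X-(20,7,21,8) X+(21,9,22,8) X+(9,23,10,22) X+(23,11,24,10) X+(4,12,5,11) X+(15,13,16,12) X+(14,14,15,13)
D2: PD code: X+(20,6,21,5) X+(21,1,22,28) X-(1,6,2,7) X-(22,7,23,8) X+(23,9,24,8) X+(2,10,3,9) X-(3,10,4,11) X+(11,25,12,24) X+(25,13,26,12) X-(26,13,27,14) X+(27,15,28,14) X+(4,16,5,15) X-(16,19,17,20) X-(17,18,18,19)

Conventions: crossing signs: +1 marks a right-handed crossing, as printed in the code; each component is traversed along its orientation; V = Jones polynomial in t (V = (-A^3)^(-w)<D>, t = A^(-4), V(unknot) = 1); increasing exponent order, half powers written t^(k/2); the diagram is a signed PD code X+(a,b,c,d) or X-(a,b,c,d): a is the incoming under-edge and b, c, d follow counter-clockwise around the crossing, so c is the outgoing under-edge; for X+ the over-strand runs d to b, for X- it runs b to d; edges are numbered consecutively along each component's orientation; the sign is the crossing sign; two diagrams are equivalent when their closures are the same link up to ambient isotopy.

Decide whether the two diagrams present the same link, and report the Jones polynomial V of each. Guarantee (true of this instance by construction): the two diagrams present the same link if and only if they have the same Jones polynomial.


equivalent: yes
V(D1) = t - t^2 + 2t^3 - t^4 + t^5 - t^6  (w +6, c 12, <D> = -A^-6 + A^-2 - A^2 + 2A^6 - A^10 + A^14)
V(D2) = t - t^2 + 2t^3 - t^4 + t^5 - t^6  (w +2, c 14, <D> = -A^-18 + A^-14 - A^-10 + 2A^-6 - A^-2 + A^2)
why: from 12 to 14 crossings by R-moves: one link, two diagrams


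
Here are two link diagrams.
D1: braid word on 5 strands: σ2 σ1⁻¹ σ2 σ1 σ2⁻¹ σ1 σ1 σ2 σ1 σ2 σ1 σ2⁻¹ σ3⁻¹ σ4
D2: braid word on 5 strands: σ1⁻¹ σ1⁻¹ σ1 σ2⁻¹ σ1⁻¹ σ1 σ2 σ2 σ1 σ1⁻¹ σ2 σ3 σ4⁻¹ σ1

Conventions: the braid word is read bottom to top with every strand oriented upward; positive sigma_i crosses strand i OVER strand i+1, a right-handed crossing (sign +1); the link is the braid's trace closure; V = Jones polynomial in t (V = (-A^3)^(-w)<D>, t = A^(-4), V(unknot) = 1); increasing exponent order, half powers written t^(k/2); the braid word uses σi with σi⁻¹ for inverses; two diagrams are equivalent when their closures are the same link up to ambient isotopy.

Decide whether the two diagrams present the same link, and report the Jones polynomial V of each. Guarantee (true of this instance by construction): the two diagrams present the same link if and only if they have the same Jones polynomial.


equivalent: no
V(D1) = t^2 + 2t^4 - t^5 + 2t^6 - t^7 + t^8  (w +6, c 14, <D> = A^-14 - A^-10 + 2A^-6 - A^-2 + 2A^2 + A^10)
V(D2) = 1 + t + t^2 + t^3  [14 crossings, <D> = A^-6 + A^-2 + A^2 + A^6, w = +2]
key observation: 2 classes among 2 diagrams; unequal V(t) rules out equality


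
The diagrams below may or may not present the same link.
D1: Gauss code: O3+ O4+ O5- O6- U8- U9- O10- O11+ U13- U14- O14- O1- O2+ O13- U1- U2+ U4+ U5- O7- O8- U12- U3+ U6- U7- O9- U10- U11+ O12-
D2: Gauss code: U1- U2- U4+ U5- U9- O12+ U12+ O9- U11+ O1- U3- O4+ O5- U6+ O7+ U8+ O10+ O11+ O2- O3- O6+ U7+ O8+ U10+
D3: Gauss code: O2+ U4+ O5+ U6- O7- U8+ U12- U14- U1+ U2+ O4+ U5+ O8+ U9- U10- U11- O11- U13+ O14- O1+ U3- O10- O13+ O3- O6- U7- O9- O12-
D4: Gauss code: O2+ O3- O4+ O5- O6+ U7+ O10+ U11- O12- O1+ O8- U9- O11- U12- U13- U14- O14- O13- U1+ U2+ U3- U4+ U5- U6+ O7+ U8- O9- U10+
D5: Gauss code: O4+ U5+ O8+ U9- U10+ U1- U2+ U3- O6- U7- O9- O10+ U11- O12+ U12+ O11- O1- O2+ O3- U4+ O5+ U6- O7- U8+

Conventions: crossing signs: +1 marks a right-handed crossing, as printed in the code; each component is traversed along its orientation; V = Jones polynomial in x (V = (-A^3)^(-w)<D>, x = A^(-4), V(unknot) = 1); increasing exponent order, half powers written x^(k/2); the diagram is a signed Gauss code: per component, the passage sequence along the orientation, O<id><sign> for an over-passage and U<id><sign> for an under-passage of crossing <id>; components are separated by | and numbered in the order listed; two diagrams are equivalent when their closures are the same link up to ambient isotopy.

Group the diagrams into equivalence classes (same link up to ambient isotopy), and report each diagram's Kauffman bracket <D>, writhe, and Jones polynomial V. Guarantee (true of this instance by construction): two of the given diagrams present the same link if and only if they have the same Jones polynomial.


classes: {D1} | {D2} | {D3, D4, D5}
V(D1) = -x^-4 + x^-3 + x^-1  [14 crossings, <D> = A^-14 + A^-6 - A^-2, w = -6]
V(D2) = x + x^3 - x^4  [12 crossings, <D> = -A^-10 + A^-6 + A^2, w = +2]
V(D3) = -x^-3 + 2x^-2 - 2x^-1 + 3 - 2x + 2x^2 - x^3  (w -2, c 14, <D> = -A^-18 + 2A^-14 - 2A^-10 + 3A^-6 - 2A^-2 + 2A^2 - A^6)
D4 (bracket -A^-18 + 2A^-14 - 2A^-10 + 3A^-6 - 2A^-2 + 2A^2 - A^6; 14 crossings at w = -2): V = -x^-3 + 2x^-2 - 2x^-1 + 3 - 2x + 2x^2 - x^3
V(D5) = -x^-3 + 2x^-2 - 2x^-1 + 3 - 2x + 2x^2 - x^3  (w 0, c 12, <D> = -A^-12 + 2A^-8 - 2A^-4 + 3 - 2A^4 + 2A^8 - A^12)
note: V(x) takes 3 values over 5 diagrams, fixing the grouping


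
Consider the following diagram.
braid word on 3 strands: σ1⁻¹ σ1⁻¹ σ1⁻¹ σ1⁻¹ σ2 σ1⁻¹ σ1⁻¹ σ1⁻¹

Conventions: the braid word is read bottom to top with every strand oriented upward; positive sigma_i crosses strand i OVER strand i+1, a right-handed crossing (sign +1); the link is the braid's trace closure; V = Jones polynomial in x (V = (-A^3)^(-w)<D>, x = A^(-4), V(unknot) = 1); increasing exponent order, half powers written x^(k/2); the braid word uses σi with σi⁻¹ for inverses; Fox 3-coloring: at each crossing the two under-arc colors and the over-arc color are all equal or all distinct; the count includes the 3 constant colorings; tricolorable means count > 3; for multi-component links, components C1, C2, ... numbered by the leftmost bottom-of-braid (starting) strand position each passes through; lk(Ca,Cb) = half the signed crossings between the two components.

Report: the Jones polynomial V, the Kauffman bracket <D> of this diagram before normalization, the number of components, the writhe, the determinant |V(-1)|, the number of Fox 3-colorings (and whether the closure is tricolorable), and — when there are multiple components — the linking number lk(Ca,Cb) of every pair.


Jones polynomial: V(x) = -x^-10 + x^-9 - x^-8 + x^-7 - x^-6 + x^-5 + x^-3
<D> = A^-6 + A^2 - A^6 + A^10 - A^14 + A^18 - A^22; writhe -6
components 1, writhe -6 (8 crossings)
3-colorings: 3 of 3^8, det 7 — not tricolorable
note: w = -6 (over 8 crossings) is diagram-only; (-A^3)^(6) removes it from V


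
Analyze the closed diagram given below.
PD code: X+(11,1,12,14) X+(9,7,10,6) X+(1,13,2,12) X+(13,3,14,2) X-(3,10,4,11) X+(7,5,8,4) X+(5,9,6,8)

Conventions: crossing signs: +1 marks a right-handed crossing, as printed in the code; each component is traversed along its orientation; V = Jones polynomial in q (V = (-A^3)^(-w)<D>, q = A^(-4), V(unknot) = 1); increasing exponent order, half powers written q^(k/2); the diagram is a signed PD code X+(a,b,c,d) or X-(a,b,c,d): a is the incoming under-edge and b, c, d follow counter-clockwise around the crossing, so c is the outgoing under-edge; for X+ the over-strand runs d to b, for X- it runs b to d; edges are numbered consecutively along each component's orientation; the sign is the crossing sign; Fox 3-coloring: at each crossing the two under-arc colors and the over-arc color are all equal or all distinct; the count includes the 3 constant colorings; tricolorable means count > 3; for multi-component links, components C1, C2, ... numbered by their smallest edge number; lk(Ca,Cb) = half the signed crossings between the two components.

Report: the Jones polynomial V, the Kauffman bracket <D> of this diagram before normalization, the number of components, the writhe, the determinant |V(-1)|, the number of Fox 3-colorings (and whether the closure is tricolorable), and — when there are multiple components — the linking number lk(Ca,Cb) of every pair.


V = q^2 + 2q^4 - 2q^5 + q^6 - 2q^7 + q^8
<D> = -A^-17 + 2A^-13 - A^-9 + 2A^-5 - 2A^-1 - A^7 (w = +5)
1 component over 7 crossings, w = +5
27 Fox colorings among 3^7, |V(-1)| = 9: tricolorable
why: |V(-1)| = 9: so tricolorable, since 3 divides 9


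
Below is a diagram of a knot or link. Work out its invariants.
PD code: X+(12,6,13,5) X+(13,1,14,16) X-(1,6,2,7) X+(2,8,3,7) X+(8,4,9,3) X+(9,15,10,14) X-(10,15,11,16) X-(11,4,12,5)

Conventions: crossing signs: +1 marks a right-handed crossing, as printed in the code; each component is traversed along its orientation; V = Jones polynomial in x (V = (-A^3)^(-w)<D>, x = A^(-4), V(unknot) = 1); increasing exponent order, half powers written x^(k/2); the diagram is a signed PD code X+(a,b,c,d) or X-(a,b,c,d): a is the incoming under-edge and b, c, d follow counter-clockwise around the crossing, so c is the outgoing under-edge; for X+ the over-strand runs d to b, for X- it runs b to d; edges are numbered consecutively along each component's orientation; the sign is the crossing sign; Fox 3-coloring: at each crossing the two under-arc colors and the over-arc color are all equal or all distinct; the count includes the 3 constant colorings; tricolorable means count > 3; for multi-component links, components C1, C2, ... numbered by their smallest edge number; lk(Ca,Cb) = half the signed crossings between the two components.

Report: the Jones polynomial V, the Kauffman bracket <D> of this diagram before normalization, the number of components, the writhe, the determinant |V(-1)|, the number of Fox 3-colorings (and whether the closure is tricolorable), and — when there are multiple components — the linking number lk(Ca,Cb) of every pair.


Jones polynomial: V(x) = 1
<D> = A^6; writhe +2
components 1, writhe +2 (8 crossings)
3-colorings: 3 of 3^8, det 1 — not tricolorable
note: w = +2 (over 8 crossings) is diagram-only; (-A^3)^(-2) removes it from V


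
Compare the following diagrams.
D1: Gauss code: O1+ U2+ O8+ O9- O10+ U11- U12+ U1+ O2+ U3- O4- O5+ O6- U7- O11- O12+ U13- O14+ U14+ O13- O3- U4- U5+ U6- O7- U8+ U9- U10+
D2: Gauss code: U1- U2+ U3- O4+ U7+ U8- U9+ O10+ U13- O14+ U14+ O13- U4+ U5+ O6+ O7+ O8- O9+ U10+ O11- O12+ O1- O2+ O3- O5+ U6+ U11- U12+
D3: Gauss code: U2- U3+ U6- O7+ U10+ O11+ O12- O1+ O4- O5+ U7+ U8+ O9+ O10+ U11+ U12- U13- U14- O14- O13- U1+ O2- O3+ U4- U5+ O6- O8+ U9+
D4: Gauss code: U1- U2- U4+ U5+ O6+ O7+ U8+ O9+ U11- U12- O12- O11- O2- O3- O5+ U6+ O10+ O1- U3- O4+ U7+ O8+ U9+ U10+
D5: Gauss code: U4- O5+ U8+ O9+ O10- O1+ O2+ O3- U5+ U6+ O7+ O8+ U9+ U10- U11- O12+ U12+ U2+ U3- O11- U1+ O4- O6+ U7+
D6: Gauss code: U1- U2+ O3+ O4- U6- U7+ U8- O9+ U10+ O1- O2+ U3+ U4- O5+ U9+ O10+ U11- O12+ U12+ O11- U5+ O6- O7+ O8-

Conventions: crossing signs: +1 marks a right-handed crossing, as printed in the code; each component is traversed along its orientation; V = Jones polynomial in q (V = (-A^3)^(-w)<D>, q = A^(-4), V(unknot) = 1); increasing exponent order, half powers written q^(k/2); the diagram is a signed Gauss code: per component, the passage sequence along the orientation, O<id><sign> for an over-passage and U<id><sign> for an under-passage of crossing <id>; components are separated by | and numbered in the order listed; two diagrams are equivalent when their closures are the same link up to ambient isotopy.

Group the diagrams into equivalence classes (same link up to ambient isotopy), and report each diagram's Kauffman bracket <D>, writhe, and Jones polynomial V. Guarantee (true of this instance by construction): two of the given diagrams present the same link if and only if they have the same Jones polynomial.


equivalence classes: {D1} | {D2, D3, D4, D5} | {D6}
D1 (bracket -A^-12 + A^-8 - A^-4 + 3 - A^4 + A^8 - A^12; 14 crossings at w = 0): V = -q^-3 + q^-2 - q^-1 + 3 - q + q^2 - q^3
D2 (bracket -A^-12 + A^-8 - A^-4 + 2 - A^4 + A^8; 14 crossings at w = +4): V = q - q^2 + 2q^3 - q^4 + q^5 - q^6
V(D3) = q - q^2 + 2q^3 - q^4 + q^5 - q^6  (w +2, c 14, <D> = -A^-18 + A^-14 - A^-10 + 2A^-6 - A^-2 + A^2)
D4 (bracket -A^-18 + A^-14 - A^-10 + 2A^-6 - A^-2 + A^2; 12 crossings at w = +2): V = q - q^2 + 2q^3 - q^4 + q^5 - q^6
D5 (bracket -A^-12 + A^-8 - A^-4 + 2 - A^4 + A^8; 12 crossings at w = +4): V = q - q^2 + 2q^3 - q^4 + q^5 - q^6
D6 (bracket -A^-10 + A^-6 + A^2; 12 crossings at w = +2): V = q + q^3 - q^4
key observation: comparing 6 Jones polynomials yields 3 groups


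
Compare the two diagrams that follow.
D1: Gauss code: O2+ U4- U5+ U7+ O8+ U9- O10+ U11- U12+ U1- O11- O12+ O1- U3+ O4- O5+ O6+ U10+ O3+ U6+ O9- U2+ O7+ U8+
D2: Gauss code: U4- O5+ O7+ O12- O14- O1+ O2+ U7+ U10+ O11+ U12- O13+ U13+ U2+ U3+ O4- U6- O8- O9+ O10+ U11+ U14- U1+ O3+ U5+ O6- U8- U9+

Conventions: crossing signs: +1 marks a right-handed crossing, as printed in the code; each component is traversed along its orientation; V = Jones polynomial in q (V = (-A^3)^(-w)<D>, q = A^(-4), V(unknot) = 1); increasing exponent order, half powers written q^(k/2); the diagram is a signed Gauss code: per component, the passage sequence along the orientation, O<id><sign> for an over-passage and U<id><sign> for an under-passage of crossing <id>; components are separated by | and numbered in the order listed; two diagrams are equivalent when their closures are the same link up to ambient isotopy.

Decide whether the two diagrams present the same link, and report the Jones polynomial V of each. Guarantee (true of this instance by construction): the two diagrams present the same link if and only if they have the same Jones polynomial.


same link: no
V(D1) = q^2 + 2q^4 - 2q^5 + q^6 - 2q^7 + q^8  [12 crossings, <D> = A^-20 - 2A^-16 + A^-12 - 2A^-8 + 2A^-4 + A^4, w = +4]
V(D2) = q^-1 - 1 + 2q - 2q^2 + 2q^3 - 2q^4 + q^5  (w +4, c 14, <D> = A^-8 - 2A^-4 + 2 - 2A^4 + 2A^8 - A^12 + A^16)
note: V(q) takes 2 values over 2 diagrams, fixing the grouping


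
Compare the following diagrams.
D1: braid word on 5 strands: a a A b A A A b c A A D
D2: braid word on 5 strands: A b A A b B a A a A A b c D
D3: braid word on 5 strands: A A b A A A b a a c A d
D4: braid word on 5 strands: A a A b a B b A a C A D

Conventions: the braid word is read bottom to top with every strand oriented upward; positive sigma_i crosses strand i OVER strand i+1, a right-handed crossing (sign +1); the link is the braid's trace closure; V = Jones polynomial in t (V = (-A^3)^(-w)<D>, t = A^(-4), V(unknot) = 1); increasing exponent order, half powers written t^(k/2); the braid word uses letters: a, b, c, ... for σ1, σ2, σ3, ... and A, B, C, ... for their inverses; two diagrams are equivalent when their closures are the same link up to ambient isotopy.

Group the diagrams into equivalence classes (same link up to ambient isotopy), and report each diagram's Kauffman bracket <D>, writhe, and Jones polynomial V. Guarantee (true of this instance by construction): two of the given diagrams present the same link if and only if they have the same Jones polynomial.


classes: {D1, D2, D3} | {D4}
V(D1) = t^-5 - 2t^-4 + 2t^-3 - 2t^-2 + 2t^-1 - 1 + t  [12 crossings, <D> = A^-10 - A^-6 + 2A^-2 - 2A^2 + 2A^6 - 2A^10 + A^14, w = -2]
V(D2) = t^-5 - 2t^-4 + 2t^-3 - 2t^-2 + 2t^-1 - 1 + t  (w -2, c 14, <D> = A^-10 - A^-6 + 2A^-2 - 2A^2 + 2A^6 - 2A^10 + A^14)
D3 (bracket A^-4 - 1 + 2A^4 - 2A^8 + 2A^12 - 2A^16 + A^20; 12 crossings at w = 0): V = t^-5 - 2t^-4 + 2t^-3 - 2t^-2 + 2t^-1 - 1 + t
V(D4) = 1  [12 crossings, <D> = A^-6, w = -2]
note: V(t) takes 2 values over 4 diagrams, fixing the grouping


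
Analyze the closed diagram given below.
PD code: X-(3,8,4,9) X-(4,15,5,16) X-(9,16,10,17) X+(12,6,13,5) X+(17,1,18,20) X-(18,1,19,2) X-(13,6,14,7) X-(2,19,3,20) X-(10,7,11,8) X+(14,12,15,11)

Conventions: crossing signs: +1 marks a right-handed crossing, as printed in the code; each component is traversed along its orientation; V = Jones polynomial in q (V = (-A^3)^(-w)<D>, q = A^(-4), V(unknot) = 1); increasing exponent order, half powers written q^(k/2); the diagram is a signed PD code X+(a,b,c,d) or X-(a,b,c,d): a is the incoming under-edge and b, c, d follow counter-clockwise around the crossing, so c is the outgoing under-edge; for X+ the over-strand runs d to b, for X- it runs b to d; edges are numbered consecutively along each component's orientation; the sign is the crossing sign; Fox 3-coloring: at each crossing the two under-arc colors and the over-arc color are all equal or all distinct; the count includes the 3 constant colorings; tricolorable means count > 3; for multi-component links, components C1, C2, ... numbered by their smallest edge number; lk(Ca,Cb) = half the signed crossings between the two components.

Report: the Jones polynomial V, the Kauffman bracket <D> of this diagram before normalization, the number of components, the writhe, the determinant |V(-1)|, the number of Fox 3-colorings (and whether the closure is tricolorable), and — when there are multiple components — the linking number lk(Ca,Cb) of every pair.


Jones polynomial: V(q) = -q^-4 + q^-3 + q^-1
<D> = A^-8 + 1 - A^4; writhe -4
components 1, writhe -4 (10 crossings)
3-colorings: 9 of 3^10, det 3 — tricolorable
note: the span of V is 3, forcing >= 3 crossings in any diagram


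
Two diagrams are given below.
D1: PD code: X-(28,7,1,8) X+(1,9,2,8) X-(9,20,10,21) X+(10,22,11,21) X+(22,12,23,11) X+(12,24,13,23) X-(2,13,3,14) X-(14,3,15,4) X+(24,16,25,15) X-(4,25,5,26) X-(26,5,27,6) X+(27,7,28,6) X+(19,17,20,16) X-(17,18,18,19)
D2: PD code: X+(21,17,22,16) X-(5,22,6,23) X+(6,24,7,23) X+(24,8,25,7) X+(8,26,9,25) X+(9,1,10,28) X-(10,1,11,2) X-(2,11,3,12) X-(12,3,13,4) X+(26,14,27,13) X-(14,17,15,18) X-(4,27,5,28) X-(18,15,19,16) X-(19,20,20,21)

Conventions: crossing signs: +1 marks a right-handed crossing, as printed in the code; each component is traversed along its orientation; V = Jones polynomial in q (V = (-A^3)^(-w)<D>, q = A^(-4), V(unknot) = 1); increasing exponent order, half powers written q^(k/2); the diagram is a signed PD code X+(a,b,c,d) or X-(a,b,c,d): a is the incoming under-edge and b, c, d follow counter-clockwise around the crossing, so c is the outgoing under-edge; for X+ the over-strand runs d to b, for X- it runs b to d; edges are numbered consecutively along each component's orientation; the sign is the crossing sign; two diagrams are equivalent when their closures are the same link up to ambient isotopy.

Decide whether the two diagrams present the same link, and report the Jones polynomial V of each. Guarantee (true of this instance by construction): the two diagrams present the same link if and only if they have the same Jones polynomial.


same link: yes
V(D1) = -q^-3 + 2q^-2 - 2q^-1 + 3 - 2q + 2q^2 - q^3  [14 crossings, <D> = -A^-12 + 2A^-8 - 2A^-4 + 3 - 2A^4 + 2A^8 - A^12, w = 0]
V(D2) = -q^-3 + 2q^-2 - 2q^-1 + 3 - 2q + 2q^2 - q^3  (w -2, c 14, <D> = -A^-18 + 2A^-14 - 2A^-10 + 3A^-6 - 2A^-2 + 2A^2 - A^6)
note: Reidemeister moves carry D1 (14 crossings) to D2 (14)


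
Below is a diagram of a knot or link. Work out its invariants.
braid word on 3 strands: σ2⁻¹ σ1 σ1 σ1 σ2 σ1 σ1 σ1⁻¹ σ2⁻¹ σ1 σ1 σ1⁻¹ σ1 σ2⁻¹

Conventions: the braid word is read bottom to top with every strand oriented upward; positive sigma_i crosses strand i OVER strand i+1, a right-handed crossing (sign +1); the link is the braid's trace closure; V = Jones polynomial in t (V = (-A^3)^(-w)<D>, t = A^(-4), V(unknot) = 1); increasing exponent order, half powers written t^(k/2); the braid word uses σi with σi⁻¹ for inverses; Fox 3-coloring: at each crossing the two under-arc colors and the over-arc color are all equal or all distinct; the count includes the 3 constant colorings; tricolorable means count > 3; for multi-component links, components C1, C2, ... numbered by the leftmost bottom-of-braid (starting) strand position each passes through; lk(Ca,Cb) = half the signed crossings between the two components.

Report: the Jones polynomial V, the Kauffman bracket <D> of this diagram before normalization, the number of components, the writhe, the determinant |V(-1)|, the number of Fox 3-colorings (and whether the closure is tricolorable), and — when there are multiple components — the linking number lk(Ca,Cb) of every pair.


V(t) = t - t^2 + 2t^3 - t^4 + t^5 - t^6
bracket: -A^-12 + A^-8 - A^-4 + 2 - A^4 + A^8, w = +4
1 component, writhe +4, over 14 crossings
det 7, colorings 3 of 3^14 — not tricolorable
observation: det 7 = |V(-1)|; not divisible by 3, so not tricolorable


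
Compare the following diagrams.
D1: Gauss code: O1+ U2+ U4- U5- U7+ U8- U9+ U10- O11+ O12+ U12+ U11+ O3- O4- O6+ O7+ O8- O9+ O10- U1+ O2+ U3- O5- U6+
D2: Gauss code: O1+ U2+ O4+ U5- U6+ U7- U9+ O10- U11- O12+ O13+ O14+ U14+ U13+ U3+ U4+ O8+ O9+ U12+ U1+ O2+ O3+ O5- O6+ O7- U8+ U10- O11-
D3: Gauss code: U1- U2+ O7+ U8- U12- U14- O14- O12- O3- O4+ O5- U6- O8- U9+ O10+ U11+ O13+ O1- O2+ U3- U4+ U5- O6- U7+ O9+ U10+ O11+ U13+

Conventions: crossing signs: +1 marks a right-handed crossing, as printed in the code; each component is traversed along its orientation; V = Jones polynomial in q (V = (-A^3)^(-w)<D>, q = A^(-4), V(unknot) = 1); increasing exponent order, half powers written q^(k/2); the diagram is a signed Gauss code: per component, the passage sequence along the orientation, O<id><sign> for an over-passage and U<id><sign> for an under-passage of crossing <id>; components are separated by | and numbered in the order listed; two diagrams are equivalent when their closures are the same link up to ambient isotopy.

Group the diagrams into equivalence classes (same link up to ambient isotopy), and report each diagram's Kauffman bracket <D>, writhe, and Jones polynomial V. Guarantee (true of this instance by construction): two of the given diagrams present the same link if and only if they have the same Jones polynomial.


grouping into links: {D1} | {D2} | {D3}
V(D1) = 1  (w +2, c 12, <D> = A^6)
D2 (bracket -A^-6 + A^-2 - A^2 + 2A^6 - A^10 + A^14; 14 crossings at w = +6): V = q - q^2 + 2q^3 - q^4 + q^5 - q^6
V(D3) = -q^-2 + 2q^-1 - 2 + 4q - 4q^2 + 4q^3 - 3q^4 + 2q^5 - q^6  (w 0, c 14, <D> = -A^-24 + 2A^-20 - 3A^-16 + 4A^-12 - 4A^-8 + 4A^-4 - 2 + 2A^4 - A^8)
key observation: comparing 3 Jones polynomials yields 3 groups


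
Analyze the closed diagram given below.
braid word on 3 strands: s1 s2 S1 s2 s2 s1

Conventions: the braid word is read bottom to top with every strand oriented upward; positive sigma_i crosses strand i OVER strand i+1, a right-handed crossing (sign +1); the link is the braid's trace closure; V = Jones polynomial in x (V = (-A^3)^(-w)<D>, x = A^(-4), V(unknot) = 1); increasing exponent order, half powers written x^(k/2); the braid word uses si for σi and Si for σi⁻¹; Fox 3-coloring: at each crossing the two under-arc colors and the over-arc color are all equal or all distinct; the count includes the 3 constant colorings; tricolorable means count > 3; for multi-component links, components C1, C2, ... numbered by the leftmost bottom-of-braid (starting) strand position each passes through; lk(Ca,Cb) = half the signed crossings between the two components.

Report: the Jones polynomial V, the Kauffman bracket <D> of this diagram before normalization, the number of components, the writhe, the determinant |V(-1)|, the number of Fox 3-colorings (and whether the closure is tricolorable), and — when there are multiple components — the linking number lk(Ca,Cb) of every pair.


V = x - x^2 + 2x^3 - x^4 + x^5 - x^6
<D> = -A^-12 + A^-8 - A^-4 + 2 - A^4 + A^8 (w = +4)
1 component over 6 crossings, w = +4
3 Fox colorings among 3^6, |V(-1)| = 7: not tricolorable
why: the span of V is 5, forcing >= 5 crossings in any diagram


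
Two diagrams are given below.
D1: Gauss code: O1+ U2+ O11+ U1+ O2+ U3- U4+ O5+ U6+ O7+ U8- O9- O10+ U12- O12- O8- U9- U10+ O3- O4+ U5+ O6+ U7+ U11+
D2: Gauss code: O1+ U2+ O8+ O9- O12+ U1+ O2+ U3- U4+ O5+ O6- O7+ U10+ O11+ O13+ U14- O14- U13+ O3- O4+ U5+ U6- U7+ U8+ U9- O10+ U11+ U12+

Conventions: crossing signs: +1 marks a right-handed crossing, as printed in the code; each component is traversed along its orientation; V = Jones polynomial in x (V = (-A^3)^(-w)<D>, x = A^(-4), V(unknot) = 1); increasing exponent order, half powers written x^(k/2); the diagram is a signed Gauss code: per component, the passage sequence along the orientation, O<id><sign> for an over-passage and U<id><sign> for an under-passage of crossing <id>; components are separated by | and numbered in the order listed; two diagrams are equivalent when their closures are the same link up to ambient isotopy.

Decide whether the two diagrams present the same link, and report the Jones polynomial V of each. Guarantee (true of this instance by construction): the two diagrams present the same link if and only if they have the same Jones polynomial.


equivalent: yes
V(D1) = x^2 + 2x^4 - 2x^5 + x^6 - 2x^7 + x^8  (w +4, c 12, <D> = A^-20 - 2A^-16 + A^-12 - 2A^-8 + 2A^-4 + A^4)
D2 (bracket A^-14 - 2A^-10 + A^-6 - 2A^-2 + 2A^2 + A^10; 14 crossings at w = +6): V = x^2 + 2x^4 - 2x^5 + x^6 - 2x^7 + x^8
why: from 12 to 14 crossings by R-moves: one link, two diagrams


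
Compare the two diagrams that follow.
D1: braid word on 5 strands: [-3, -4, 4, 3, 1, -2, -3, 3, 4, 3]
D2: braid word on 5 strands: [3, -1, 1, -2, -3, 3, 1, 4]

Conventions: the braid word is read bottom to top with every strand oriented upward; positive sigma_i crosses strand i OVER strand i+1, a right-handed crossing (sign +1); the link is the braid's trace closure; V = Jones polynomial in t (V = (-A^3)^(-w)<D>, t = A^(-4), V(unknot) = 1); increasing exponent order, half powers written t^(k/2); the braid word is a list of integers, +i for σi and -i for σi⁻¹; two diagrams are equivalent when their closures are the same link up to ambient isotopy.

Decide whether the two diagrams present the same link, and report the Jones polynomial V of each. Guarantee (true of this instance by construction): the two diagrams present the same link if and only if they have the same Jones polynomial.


equivalent: yes
V(D1) = 1  (w +2, c 10, <D> = A^6)
V(D2) = 1  (w +2, c 8, <D> = A^6)
why: one V(t) for all 2 diagrams — one class (guaranteed)


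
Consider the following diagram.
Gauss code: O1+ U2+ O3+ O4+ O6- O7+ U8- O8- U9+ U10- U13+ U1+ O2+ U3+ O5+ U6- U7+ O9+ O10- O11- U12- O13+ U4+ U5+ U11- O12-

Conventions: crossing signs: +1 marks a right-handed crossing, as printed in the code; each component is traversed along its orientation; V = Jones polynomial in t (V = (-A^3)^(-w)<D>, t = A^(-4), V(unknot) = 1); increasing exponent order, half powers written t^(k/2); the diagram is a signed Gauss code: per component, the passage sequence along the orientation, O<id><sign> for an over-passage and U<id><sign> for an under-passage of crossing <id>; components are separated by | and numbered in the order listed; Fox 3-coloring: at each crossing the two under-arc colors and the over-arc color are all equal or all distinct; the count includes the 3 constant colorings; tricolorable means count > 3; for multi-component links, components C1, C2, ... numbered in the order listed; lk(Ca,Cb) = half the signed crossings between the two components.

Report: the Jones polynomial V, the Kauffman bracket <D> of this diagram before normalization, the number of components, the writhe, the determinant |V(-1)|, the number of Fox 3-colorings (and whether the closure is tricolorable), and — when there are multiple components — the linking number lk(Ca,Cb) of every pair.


V(t) = t - t^2 + 2t^3 - t^4 + t^5 - t^6
bracket: A^-15 - A^-11 + A^-7 - 2A^-3 + A - A^5, w = +3
1 component, writhe +3, over 13 crossings
det 7, colorings 3 of 3^13 — not tricolorable
observation: the span of V is 5, forcing >= 5 crossings in any diagram


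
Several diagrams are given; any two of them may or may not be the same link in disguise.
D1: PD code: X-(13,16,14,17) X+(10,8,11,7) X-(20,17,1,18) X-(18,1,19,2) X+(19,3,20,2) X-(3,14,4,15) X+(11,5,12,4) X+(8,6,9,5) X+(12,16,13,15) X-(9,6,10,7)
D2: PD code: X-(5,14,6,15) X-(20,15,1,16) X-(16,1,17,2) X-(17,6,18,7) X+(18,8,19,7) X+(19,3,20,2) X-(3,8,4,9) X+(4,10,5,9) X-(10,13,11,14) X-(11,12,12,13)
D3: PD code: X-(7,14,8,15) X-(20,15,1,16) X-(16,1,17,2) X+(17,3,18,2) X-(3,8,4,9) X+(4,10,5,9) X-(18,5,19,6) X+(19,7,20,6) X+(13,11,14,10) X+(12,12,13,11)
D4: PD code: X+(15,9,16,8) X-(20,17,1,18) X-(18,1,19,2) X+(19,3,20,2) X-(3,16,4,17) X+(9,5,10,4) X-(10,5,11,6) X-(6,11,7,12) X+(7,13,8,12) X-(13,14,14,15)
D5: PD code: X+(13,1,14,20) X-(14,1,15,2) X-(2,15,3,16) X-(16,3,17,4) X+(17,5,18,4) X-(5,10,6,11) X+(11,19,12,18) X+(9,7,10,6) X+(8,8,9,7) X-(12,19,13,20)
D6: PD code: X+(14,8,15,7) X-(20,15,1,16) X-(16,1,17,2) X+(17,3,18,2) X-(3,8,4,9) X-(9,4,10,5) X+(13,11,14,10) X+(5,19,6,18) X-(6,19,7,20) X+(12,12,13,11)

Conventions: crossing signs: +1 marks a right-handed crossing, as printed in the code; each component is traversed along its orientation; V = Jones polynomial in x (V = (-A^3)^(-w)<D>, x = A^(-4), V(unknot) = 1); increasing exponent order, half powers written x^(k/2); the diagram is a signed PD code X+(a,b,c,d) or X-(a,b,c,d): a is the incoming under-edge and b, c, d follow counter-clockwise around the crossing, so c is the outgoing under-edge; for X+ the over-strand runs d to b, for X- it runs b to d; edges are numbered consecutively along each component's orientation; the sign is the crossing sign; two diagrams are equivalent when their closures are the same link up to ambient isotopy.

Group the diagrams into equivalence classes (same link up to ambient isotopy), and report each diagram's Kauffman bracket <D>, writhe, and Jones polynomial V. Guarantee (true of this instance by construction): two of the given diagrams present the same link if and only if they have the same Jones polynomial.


grouping into links: {D1, D2, D3, D4, D5, D6}
V(D1) = 1  (w 0, c 10, <D> = 1)
D2 (bracket A^-12; 10 crossings at w = -4): V = 1
V(D3) = 1  (w 0, c 10, <D> = 1)
V(D4) = 1  [10 crossings, <D> = A^-6, w = -2]
D5 (bracket 1; 10 crossings at w = 0): V = 1
V(D6) = 1  (w 0, c 10, <D> = 1)
key observation: one V(x) for all 6 diagrams — one class (guaranteed)


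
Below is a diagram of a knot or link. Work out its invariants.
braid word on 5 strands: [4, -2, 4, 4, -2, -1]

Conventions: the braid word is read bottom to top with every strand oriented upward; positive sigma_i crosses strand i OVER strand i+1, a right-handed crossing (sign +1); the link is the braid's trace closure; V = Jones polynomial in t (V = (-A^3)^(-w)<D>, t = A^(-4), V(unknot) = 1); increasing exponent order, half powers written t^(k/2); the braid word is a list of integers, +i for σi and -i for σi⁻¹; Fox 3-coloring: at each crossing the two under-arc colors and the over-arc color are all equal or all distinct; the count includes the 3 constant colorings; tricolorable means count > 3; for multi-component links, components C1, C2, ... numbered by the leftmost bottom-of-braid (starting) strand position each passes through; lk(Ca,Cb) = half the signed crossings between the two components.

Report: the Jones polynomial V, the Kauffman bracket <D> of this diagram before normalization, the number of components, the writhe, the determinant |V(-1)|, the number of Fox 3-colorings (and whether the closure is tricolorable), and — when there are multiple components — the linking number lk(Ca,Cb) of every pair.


V(t) = t^-2 + t^-1 + 2 + t - t^4
bracket: -A^-16 + A^-4 + 2 + A^4 + A^8, w = 0
3 components, writhe 0, over 6 crossings
lk(C1,C2) = -1
linking number lk(C1,C3) = 0
lk(C2,C3): 0
det 0, colorings 27 of 3^6 — tricolorable
observation: summing lk over 3 pairs gives -1


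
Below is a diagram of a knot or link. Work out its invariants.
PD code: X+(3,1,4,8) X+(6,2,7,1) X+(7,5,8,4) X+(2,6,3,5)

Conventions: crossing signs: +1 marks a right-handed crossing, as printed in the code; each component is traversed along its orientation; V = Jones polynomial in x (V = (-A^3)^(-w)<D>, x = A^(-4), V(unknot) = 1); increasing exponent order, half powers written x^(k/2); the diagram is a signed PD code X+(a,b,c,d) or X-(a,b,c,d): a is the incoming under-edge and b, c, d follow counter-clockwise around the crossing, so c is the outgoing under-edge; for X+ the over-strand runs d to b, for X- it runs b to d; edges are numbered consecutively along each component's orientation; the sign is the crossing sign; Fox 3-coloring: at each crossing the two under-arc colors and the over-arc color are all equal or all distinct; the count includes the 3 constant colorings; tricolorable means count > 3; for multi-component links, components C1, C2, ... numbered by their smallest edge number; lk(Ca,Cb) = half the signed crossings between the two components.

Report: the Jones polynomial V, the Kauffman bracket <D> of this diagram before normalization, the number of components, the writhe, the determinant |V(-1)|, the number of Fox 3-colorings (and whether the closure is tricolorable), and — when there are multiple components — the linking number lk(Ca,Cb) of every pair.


V(x) = x + x^3 - x^4
bracket: -A^-4 + 1 + A^8, w = +4
1 component, writhe +4, over 4 crossings
det 3, colorings 9 of 3^4 — tricolorable
observation: the span of V is 3, forcing >= 3 crossings in any diagram


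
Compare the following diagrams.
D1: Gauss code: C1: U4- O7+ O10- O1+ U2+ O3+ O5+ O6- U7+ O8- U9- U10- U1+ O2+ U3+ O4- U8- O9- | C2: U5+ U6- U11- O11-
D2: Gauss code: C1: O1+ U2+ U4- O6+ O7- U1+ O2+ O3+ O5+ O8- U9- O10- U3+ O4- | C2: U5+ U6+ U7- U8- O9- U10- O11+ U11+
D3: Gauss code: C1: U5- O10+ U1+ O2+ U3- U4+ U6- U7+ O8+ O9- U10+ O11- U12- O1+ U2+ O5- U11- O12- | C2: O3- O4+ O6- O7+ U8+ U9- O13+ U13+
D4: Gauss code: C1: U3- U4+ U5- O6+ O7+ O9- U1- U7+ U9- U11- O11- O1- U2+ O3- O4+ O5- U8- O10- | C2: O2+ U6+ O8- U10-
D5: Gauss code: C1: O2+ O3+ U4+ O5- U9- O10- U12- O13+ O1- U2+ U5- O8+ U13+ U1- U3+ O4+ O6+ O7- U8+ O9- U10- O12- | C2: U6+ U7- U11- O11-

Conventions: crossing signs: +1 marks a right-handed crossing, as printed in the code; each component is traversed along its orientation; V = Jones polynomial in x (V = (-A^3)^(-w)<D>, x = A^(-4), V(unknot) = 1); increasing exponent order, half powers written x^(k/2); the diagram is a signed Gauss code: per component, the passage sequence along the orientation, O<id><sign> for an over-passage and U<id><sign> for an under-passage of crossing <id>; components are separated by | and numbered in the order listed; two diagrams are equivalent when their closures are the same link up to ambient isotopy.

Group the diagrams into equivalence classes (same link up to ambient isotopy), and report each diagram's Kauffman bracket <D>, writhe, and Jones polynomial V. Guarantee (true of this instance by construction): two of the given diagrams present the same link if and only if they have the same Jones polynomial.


classes: {D1, D3, D5} | {D2} | {D4}
V(D1) = x^(-7/2) - x^(-5/2) - x^(-1/2) - x^(1/2) - x^(5/2) + x^(7/2)  [11 crossings, <D> = -A^-17 + A^-13 + A^-5 + A^-1 + A^7 - A^11, w = -1]
D2 (bracket A^5 + A^13; 11 crossings at w = +1): V = -x^(-5/2) - x^(-1/2)
D3 (bracket -A^-11 + A^-7 + A + A^5 + A^13 - A^17; 13 crossings at w = +1): V = x^(-7/2) - x^(-5/2) - x^(-1/2) - x^(1/2) - x^(5/2) + x^(7/2)
V(D4) = x^(-7/2) - 2x^(-5/2) + x^(-3/2) - 2x^(-1/2) + x^(1/2) - x^(3/2)  [11 crossings, <D> = A^-15 - A^-11 + 2A^-7 - A^-3 + 2A - A^5, w = -3]
V(D5) = x^(-7/2) - x^(-5/2) - x^(-1/2) - x^(1/2) - x^(5/2) + x^(7/2)  (w -1, c 13, <D> = -A^-17 + A^-13 + A^-5 + A^-1 + A^7 - A^11)
note: V(x) takes 3 values over 5 diagrams, fixing the grouping
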